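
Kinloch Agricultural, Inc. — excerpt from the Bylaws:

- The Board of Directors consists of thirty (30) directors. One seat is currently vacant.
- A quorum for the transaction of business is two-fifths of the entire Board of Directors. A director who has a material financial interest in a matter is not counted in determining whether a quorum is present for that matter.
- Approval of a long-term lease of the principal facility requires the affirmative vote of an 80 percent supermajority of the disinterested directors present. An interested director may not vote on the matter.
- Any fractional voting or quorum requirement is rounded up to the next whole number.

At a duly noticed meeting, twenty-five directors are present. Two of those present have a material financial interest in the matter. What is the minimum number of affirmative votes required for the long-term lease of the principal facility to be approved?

19

The long-term lease of the principal facility requires four-fifths of the disinterested directors present (25 − 2 = 23).
4/5 of 23 = 18.40, rounded up to 19.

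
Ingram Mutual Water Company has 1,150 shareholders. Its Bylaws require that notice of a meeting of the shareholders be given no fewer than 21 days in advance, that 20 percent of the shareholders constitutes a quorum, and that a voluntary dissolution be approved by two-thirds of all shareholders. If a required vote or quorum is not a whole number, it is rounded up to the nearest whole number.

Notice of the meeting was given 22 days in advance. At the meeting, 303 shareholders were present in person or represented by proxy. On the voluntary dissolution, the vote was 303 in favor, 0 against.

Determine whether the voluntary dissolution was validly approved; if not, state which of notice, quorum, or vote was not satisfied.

Notice: 22 days given; 21 required. Satisfied.
Quorum: 20% of 1,150 = 230; 303 present. Satisfied.
Vote: requires two-thirds of all shareholders (1,150); 2/3 of 1150 = 766.67, rounded up to 767, so 767 needed; 303 in favor. Not satisfied.

Invalid — vote requirement not satisfied.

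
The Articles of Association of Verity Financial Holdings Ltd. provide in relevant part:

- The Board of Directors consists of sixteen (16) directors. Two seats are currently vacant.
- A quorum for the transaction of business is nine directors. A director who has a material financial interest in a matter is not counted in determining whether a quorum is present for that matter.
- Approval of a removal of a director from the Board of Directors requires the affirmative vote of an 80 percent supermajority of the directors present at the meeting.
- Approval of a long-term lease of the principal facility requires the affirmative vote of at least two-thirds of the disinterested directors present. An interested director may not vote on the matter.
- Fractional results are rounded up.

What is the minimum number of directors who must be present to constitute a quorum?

9

The quorum is fixed at 9.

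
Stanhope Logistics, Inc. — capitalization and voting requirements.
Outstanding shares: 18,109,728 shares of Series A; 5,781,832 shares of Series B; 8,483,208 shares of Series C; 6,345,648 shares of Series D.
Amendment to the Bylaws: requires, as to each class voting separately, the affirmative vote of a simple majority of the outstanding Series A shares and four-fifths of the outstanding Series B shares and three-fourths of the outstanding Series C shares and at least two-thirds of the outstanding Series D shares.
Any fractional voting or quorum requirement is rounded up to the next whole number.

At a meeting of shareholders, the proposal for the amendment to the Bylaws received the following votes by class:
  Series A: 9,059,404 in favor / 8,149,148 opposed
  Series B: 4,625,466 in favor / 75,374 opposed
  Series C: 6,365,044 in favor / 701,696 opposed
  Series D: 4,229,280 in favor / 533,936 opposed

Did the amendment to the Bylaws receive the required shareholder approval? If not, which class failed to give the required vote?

Not approved — the Series D shares did not give the required vote.

Series A: a majority of 18109728 is 9054865; 9,054,865 required, 9,059,404 in favor — approved.
Series B: 4/5 of 5781832 = 4625465.60, rounded up to 4625466; 4,625,466 required, 4,625,466 in favor — approved.
Series C: 3/4 of 8483208 = 6362406; 6,362,406 required, 6,365,044 in favor — approved.
Series D: 2/3 of 6345648 = 4230432; 4,230,432 required, 4,229,280 in favor — not approved.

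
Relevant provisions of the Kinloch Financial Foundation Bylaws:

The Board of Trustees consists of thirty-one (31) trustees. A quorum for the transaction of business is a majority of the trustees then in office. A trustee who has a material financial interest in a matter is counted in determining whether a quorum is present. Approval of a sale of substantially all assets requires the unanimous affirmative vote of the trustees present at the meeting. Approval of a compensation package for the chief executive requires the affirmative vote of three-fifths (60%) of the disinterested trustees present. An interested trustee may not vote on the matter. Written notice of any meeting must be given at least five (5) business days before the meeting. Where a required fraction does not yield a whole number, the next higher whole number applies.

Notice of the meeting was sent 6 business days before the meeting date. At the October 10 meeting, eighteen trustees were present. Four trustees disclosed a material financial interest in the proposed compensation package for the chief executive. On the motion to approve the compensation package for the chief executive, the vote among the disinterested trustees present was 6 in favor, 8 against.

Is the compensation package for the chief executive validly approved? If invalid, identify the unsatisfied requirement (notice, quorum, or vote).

Notice: 6 business days given; 5 required (6 ≥ 5). Satisfied.
Quorum: 18 present (interested trustees count toward quorum); quorum is 16. Satisfied.
Vote: the compensation package for the chief executive requires three-fifths of the disinterested trustees present (18 − 4 = 14). 3/5 of 14 = 8.40, rounded up to 9, so 9 affirmative votes are needed; 6 voted in favor. Not satisfied.

Invalid — vote requirement not satisfied.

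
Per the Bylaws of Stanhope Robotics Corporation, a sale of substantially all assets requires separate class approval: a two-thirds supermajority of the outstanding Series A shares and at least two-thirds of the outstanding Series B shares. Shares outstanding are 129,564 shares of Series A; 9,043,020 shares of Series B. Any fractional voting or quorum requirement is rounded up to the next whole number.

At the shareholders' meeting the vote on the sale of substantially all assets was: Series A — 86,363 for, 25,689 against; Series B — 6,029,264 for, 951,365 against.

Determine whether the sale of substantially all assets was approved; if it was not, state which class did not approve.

Not approved — the Series A shares did not give the required vote.

Series A: 2/3 of 129564 = 86376; 86,376 required, 86,363 in favor — not approved.
Series B: 2/3 of 9043020 = 6028680; 6,028,680 required, 6,029,264 in favor — approved.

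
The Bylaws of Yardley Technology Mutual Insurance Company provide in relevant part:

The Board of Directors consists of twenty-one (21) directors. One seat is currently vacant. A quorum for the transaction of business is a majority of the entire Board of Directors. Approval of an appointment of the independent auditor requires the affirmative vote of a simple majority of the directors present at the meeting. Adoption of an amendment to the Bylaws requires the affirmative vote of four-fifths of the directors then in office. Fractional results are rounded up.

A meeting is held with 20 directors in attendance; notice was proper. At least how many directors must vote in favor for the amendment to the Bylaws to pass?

16

The amendment to the Bylaws requires four-fifths of the directors then in office (20).
4/5 of 20 = 16.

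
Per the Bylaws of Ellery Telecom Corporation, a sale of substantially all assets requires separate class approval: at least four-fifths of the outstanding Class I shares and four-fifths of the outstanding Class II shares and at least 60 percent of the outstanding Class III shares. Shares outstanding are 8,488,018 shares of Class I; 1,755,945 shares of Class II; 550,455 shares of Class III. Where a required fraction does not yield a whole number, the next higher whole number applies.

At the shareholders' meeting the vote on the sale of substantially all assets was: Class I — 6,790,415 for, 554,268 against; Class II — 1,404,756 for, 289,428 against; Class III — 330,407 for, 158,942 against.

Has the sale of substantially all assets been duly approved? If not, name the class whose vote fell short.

Class I: 4/5 of 8488018 = 6790414.40, rounded up to 6790415; 6,790,415 required, 6,790,415 in favor — approved.
Class II: 4/5 of 1755945 = 1404756; 1,404,756 required, 1,404,756 in favor — approved.
Class III: 3/5 of 550455 = 330273; 330,273 required, 330,407 in favor — approved.

Approved — every class gave the required vote.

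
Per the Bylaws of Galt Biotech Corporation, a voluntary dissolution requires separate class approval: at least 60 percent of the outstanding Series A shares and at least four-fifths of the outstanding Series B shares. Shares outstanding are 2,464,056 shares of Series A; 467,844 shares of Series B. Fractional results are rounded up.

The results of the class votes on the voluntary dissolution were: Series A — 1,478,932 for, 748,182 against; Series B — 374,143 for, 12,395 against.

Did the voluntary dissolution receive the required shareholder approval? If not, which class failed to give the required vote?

Not approved — the Series B shares did not give the required vote.

Series A: 3/5 of 2464056 = 1478433.60, rounded up to 1478434; 1,478,434 required, 1,478,932 in favor — approved.
Series B: 4/5 of 467844 = 374275.20, rounded up to 374276; 374,276 required, 374,143 in favor — not approved.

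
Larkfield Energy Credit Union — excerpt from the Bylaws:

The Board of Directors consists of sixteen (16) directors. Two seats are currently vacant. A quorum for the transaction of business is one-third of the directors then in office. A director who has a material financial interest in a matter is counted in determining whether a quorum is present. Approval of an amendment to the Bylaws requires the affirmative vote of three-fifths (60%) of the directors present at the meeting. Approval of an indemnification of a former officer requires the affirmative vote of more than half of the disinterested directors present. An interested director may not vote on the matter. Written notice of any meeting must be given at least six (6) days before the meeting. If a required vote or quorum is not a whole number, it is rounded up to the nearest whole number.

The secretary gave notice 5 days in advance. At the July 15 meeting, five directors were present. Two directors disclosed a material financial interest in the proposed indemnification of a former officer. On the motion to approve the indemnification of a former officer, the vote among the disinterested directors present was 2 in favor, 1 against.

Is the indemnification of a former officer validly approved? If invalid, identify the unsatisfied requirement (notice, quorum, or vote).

Notice: 5 days given; 6 required (5 < 6). Not satisfied.
Quorum: 5 present (interested directors count toward quorum); quorum is 5. Satisfied.
Vote: the indemnification of a former officer requires a majority of the disinterested directors present (5 − 2 = 3). A majority of 3 is 2, so 2 affirmative votes are needed; 2 voted in favor. Satisfied.

Invalid — notice requirement not satisfied.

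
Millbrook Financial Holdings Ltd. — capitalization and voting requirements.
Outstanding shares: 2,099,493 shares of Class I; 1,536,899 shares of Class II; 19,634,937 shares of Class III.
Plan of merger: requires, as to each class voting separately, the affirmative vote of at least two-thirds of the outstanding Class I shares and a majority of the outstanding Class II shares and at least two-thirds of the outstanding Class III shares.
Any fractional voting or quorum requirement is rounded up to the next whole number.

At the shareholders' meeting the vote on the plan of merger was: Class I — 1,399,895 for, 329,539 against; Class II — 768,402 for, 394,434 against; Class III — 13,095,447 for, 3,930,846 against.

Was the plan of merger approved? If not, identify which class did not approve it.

Not approved — the Class II shares did not give the required vote.

Class I: 2/3 of 2099493 = 1399662; 1,399,662 required, 1,399,895 in favor — approved.
Class II: a majority of 1536899 is 768450; 768,450 required, 768,402 in favor — not approved.
Class III: 2/3 of 19634937 = 13089958; 13,089,958 required, 13,095,447 in favor — approved.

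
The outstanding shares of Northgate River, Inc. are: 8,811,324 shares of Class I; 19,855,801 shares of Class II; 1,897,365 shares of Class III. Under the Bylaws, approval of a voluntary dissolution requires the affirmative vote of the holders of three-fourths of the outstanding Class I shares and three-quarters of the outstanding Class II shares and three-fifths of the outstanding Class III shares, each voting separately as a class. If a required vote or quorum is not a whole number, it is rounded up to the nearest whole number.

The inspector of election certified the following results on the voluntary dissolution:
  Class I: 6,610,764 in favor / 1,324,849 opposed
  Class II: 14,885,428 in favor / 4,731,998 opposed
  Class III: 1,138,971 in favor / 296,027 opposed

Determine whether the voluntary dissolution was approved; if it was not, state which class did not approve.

Class I: 3/4 of 8811324 = 6608493; 6,608,493 required, 6,610,764 in favor — approved.
Class II: 3/4 of 19855801 = 14891850.75, rounded up to 14891851; 14,891,851 required, 14,885,428 in favor — not approved.
Class III: 3/5 of 1897365 = 1138419; 1,138,419 required, 1,138,971 in favor — approved.

Not approved — the Class II shares did not give the required vote.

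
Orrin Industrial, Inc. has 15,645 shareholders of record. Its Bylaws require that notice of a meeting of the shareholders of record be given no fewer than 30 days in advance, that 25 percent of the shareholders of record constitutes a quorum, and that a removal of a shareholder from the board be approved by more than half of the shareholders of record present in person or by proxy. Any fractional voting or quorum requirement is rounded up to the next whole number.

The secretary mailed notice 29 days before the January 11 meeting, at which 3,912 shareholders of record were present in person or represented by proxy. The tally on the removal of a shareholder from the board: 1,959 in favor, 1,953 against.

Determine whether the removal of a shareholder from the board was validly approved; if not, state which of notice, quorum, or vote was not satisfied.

Notice: 29 days given; 30 required. Not satisfied.
Quorum: 25% of 15,645 = 3,911.25, rounded up to 3,912; 3,912 present. Satisfied.
Vote: requires a majority of those present (3,912); a majority of 3912 is 1957, so 1,957 needed; 1,959 in favor. Satisfied.

Invalid — notice requirement not satisfied.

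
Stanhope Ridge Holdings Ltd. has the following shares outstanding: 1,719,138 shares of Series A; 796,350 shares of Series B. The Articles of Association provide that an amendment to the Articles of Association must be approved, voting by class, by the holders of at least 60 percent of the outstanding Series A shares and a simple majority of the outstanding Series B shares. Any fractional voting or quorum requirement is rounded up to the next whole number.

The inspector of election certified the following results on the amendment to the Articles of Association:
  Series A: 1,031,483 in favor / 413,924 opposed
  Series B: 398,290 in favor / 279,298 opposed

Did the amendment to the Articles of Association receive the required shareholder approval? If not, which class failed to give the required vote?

Approved — every class gave the required vote.

Series A: 3/5 of 1719138 = 1031482.80, rounded up to 1031483; 1,031,483 required, 1,031,483 in favor — approved.
Series B: a majority of 796350 is 398176; 398,176 required, 398,290 in favor — approved.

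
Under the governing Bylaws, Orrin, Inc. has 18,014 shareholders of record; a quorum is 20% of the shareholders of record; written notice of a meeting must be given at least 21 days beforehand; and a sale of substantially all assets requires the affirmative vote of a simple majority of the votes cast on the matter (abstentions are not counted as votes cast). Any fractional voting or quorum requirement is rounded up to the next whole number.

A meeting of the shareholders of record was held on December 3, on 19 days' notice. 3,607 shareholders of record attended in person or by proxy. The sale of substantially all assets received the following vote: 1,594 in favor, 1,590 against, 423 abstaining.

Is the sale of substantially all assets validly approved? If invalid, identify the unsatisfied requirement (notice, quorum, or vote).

Notice: 19 days given; 21 required. Not satisfied.
Quorum: 20% of 18,014 = 3,602.80, rounded up to 3,603; 3,607 present. Satisfied.
Vote: requires a majority of the votes cast (3,607 − 423 abstaining = 3,184); a majority of 3184 is 1593, so 1,593 needed; 1,594 in favor. Satisfied.

Invalid — notice requirement not satisfied.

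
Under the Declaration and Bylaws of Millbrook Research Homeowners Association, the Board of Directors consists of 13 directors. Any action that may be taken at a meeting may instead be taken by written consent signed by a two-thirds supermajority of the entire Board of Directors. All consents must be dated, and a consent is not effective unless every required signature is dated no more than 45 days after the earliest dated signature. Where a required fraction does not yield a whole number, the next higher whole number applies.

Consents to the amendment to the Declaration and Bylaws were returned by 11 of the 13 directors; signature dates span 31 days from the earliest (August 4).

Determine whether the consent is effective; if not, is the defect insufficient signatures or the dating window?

Effective — both the signature and dating-window requirements are satisfied.

Signatures required: a two-thirds supermajority of 13 — 2/3 of 13 = 8.67, rounded up to 9, so 9 needed; 11 signed. Sufficient.
Dating window: the latest signature is 31 days after the earliest; the limit is 45 days. Within the window.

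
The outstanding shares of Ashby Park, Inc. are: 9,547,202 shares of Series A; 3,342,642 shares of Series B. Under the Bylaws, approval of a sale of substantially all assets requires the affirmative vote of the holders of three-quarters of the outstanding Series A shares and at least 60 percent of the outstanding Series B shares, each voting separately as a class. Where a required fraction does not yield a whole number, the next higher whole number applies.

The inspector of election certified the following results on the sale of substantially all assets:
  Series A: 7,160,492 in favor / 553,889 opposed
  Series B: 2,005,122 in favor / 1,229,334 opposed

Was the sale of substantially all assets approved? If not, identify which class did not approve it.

Series A: 3/4 of 9547202 = 7160401.50, rounded up to 7160402; 7,160,402 required, 7,160,492 in favor — approved.
Series B: 3/5 of 3342642 = 2005585.20, rounded up to 2005586; 2,005,586 required, 2,005,122 in favor — not approved.

Not approved — the Series B shares did not give the required vote.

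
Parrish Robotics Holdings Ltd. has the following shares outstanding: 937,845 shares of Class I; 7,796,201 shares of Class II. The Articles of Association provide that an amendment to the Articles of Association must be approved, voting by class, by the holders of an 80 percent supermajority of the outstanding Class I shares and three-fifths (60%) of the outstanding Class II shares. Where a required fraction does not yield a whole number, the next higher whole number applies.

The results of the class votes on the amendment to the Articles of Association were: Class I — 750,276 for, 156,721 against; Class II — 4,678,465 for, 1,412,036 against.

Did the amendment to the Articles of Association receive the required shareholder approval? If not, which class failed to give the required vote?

Class I: 4/5 of 937845 = 750276; 750,276 required, 750,276 in favor — approved.
Class II: 3/5 of 7796201 = 4677720.60, rounded up to 4677721; 4,677,721 required, 4,678,465 in favor — approved.

Approved — every class gave the required vote.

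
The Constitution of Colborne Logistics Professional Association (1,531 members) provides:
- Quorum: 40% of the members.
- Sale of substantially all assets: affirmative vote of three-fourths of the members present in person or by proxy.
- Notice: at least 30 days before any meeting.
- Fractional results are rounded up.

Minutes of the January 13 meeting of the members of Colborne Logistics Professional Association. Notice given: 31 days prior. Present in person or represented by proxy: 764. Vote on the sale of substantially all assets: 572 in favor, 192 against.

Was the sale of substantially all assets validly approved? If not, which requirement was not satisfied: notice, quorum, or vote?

Invalid — vote requirement not satisfied.

Notice: 31 days given; 30 required. Satisfied.
Quorum: 40% of 1,531 = 612.40, rounded up to 613; 764 present. Satisfied.
Vote: requires three-fourths of those present (764); 3/4 of 764 = 573, so 573 needed; 572 in favor. Not satisfied.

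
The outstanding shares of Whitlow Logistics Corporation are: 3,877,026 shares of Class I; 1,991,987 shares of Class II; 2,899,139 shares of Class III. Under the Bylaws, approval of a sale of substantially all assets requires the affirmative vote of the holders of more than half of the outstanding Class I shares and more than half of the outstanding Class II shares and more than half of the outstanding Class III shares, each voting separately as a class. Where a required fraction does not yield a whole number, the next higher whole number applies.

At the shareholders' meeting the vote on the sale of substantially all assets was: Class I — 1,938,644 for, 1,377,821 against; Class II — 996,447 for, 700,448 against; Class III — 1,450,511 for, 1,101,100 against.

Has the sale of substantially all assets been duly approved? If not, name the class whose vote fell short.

Approved — every class gave the required vote.

Class I: a majority of 3877026 is 1938514; 1,938,514 required, 1,938,644 in favor — approved.
Class II: a majority of 1991987 is 995994; 995,994 required, 996,447 in favor — approved.
Class III: a majority of 2899139 is 1449570; 1,449,570 required, 1,450,511 in favor — approved.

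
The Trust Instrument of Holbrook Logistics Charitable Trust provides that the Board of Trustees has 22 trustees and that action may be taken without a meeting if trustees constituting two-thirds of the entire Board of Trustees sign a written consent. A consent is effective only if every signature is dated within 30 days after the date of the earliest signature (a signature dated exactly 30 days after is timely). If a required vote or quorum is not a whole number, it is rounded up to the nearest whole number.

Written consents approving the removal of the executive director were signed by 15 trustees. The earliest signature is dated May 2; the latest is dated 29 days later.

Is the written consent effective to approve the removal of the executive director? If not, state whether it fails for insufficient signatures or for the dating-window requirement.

Signatures required: two-thirds of 22 — 2/3 of 22 = 14.67, rounded up to 15, so 15 needed; 15 signed. Sufficient.
Dating window: the latest signature is 29 days after the earliest; the limit is 30 days. Within the window.

Effective — both the signature and dating-window requirements are satisfied.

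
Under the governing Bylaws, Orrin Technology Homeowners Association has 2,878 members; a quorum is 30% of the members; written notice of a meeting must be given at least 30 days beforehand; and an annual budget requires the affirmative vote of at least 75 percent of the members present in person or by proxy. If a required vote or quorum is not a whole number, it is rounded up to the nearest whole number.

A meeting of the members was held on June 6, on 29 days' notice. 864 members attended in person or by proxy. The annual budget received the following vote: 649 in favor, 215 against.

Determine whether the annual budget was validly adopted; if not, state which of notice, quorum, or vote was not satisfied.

Invalid — notice requirement not satisfied.

Notice: 29 days given; 30 required. Not satisfied.
Quorum: 30% of 2,878 = 863.40, rounded up to 864; 864 present. Satisfied.
Vote: requires three-fourths of those present (864); 3/4 of 864 = 648, so 648 needed; 649 in favor. Satisfied.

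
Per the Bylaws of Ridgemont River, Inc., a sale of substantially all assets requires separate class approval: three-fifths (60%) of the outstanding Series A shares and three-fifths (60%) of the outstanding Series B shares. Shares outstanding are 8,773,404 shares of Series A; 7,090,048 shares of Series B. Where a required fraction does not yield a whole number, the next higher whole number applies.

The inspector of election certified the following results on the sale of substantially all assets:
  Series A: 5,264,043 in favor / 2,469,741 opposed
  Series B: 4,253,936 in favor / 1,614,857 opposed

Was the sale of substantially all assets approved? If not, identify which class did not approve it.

Series A: 3/5 of 8773404 = 5264042.40, rounded up to 5264043; 5,264,043 required, 5,264,043 in favor — approved.
Series B: 3/5 of 7090048 = 4254028.80, rounded up to 4254029; 4,254,029 required, 4,253,936 in favor — not approved.

Not approved — the Series B shares did not give the required vote.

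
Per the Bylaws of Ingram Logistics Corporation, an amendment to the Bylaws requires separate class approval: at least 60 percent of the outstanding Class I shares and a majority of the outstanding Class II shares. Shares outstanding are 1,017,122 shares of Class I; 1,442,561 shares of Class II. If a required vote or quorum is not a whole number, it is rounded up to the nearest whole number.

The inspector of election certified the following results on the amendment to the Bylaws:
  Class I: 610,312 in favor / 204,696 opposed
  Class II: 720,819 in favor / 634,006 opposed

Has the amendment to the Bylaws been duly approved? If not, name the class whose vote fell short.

Not approved — the Class II shares did not give the required vote.

Class I: 3/5 of 1017122 = 610273.20, rounded up to 610274; 610,274 required, 610,312 in favor — approved.
Class II: a majority of 1442561 is 721281; 721,281 required, 720,819 in favor — not approved.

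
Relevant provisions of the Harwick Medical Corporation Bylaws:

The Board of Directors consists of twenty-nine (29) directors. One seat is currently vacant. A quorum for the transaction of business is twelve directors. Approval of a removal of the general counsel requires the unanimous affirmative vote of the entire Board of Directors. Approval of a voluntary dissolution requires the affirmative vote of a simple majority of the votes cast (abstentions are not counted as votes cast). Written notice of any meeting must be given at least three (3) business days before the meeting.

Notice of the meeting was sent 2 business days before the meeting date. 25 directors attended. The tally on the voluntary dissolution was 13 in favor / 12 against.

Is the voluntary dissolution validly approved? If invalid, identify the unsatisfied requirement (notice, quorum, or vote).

Invalid — notice requirement not satisfied.

Notice: 2 business days given; 3 required (2 < 3). Not satisfied.
Quorum: 25 present; quorum is 12. Satisfied.
Vote: the voluntary dissolution requires a majority of the votes cast (25). A majority of 25 is 13, so 13 affirmative votes are needed; 13 voted in favor. Satisfied.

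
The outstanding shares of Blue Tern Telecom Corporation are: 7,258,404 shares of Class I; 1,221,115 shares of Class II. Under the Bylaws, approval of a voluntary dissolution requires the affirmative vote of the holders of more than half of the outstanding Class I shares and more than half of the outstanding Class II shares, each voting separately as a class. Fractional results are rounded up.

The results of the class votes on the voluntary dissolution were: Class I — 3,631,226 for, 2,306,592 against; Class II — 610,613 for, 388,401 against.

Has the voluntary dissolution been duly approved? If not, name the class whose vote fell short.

Class I: a majority of 7258404 is 3629203; 3,629,203 required, 3,631,226 in favor — approved.
Class II: a majority of 1221115 is 610558; 610,558 required, 610,613 in favor — approved.

Approved — every class gave the required vote.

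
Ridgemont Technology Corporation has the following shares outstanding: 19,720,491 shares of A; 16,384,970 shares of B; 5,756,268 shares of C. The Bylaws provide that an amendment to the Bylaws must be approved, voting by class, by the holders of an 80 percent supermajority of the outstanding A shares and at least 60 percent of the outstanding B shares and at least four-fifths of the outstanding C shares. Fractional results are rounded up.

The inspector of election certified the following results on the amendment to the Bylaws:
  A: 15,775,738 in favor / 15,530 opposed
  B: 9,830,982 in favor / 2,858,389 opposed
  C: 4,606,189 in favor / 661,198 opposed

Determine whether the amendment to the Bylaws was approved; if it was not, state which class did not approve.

Not approved — the A shares did not give the required vote.

A: 4/5 of 19720491 = 15776392.80, rounded up to 15776393; 15,776,393 required, 15,775,738 in favor — not approved.
B: 3/5 of 16384970 = 9830982; 9,830,982 required, 9,830,982 in favor — approved.
C: 4/5 of 5756268 = 4605014.40, rounded up to 4605015; 4,605,015 required, 4,606,189 in favor — approved.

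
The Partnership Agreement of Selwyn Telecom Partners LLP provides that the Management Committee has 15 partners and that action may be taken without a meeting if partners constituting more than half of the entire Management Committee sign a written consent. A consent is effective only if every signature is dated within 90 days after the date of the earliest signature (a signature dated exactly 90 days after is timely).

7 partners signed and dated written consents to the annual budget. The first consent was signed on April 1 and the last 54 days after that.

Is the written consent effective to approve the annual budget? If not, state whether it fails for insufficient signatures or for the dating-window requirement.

Signatures required: more than half of 15 — a majority of 15 is 8, so 8 needed; 7 signed. Insufficient.
Dating window: the latest signature is 54 days after the earliest; the limit is 90 days. Within the window.

Not effective — insufficient signatures.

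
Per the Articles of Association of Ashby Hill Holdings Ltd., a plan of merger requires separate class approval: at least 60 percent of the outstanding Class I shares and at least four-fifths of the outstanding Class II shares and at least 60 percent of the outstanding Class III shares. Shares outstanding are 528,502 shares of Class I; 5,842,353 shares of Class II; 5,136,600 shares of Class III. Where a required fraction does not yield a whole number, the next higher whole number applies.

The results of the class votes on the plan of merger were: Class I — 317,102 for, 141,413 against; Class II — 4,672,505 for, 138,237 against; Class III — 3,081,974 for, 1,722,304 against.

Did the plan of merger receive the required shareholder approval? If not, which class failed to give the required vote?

Not approved — the Class II shares did not give the required vote.

Class I: 3/5 of 528502 = 317101.20, rounded up to 317102; 317,102 required, 317,102 in favor — approved.
Class II: 4/5 of 5842353 = 4673882.40, rounded up to 4673883; 4,673,883 required, 4,672,505 in favor — not approved.
Class III: 3/5 of 5136600 = 3081960; 3,081,960 required, 3,081,974 in favor — approved.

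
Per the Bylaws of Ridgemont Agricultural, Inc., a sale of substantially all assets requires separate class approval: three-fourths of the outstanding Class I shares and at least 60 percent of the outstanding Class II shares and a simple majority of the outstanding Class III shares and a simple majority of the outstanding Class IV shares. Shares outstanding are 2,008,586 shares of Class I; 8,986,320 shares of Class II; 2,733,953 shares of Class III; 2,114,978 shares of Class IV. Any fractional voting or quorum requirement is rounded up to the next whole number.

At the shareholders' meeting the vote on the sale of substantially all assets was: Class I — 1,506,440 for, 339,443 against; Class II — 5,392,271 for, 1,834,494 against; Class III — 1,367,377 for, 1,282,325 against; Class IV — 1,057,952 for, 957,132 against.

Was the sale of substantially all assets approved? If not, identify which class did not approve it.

Approved — every class gave the required vote.

Class I: 3/4 of 2008586 = 1506439.50, rounded up to 1506440; 1,506,440 required, 1,506,440 in favor — approved.
Class II: 3/5 of 8986320 = 5391792; 5,391,792 required, 5,392,271 in favor — approved.
Class III: a majority of 2733953 is 1366977; 1,366,977 required, 1,367,377 in favor — approved.
Class IV: a majority of 2114978 is 1057490; 1,057,490 required, 1,057,952 in favor — approved.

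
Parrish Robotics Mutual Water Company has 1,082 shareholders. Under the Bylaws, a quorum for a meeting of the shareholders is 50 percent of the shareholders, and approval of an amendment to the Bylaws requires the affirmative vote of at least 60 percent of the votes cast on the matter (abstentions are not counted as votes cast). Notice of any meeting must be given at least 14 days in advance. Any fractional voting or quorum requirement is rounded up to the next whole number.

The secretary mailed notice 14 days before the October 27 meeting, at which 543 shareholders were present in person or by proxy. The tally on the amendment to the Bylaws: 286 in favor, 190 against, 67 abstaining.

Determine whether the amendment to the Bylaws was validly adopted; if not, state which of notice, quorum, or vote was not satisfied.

Valid — all requirements satisfied.

Notice: 14 days given; 14 required. Satisfied.
Quorum: 50% of 1,082 = 541; 543 present. Satisfied.
Vote: requires three-fifths of the votes cast (543 − 67 abstaining = 476); 3/5 of 476 = 285.60, rounded up to 286, so 286 needed; 286 in favor. Satisfied.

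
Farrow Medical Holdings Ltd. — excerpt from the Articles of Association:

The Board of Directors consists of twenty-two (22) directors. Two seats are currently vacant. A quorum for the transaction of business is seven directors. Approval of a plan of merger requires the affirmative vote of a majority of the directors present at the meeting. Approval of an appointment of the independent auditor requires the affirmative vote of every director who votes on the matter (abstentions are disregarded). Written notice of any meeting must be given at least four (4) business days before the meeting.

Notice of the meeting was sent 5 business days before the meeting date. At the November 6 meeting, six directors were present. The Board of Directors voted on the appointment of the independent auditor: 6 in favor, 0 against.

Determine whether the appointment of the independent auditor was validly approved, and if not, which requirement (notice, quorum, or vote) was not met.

Notice: 5 business days given; 4 required (5 ≥ 4). Satisfied.
Quorum: 6 present; quorum is 7. Not satisfied.
Vote: the appointment of the independent auditor requires the unanimous vote of the votes cast (6). Unanimous means all 6, so 6 affirmative votes are needed; 6 voted in favor. Satisfied. (Moot — without a quorum no business can be validly transacted.)

Invalid — quorum requirement not satisfied.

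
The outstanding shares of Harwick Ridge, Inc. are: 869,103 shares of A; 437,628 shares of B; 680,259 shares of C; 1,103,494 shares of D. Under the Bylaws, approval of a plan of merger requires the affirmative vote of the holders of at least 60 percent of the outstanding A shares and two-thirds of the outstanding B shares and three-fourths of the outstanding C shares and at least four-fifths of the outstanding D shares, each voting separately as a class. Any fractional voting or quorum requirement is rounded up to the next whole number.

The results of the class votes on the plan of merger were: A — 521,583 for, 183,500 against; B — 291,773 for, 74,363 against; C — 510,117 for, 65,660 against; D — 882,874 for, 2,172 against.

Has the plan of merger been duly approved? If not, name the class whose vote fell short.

Not approved — the C shares did not give the required vote.

A: 3/5 of 869103 = 521461.80, rounded up to 521462; 521,462 required, 521,583 in favor — approved.
B: 2/3 of 437628 = 291752; 291,752 required, 291,773 in favor — approved.
C: 3/4 of 680259 = 510194.25, rounded up to 510195; 510,195 required, 510,117 in favor — not approved.
D: 4/5 of 1103494 = 882795.20, rounded up to 882796; 882,796 required, 882,874 in favor — approved.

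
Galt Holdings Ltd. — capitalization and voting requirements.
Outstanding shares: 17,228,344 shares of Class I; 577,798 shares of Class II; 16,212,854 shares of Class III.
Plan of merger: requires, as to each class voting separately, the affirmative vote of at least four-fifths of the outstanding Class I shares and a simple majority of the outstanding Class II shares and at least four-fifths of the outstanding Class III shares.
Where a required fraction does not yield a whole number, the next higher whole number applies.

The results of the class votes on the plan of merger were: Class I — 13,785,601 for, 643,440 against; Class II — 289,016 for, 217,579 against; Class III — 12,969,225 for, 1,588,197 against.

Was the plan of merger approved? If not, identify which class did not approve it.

Class I: 4/5 of 17228344 = 13782675.20, rounded up to 13782676; 13,782,676 required, 13,785,601 in favor — approved.
Class II: a majority of 577798 is 288900; 288,900 required, 289,016 in favor — approved.
Class III: 4/5 of 16212854 = 12970283.20, rounded up to 12970284; 12,970,284 required, 12,969,225 in favor — not approved.

Not approved — the Class III shares did not give the required vote.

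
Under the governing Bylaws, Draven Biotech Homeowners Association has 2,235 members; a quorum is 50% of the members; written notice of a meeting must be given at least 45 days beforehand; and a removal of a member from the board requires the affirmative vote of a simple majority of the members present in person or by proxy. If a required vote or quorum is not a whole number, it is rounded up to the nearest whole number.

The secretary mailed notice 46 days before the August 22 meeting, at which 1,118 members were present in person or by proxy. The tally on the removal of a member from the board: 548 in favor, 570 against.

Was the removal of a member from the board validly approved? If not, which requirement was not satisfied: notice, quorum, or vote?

Invalid — vote requirement not satisfied.

Notice: 46 days given; 45 required. Satisfied.
Quorum: 50% of 2,235 = 1,117.50, rounded up to 1,118; 1,118 present. Satisfied.
Vote: requires a majority of those present (1,118); a majority of 1118 is 560, so 560 needed; 548 in favor. Not satisfied.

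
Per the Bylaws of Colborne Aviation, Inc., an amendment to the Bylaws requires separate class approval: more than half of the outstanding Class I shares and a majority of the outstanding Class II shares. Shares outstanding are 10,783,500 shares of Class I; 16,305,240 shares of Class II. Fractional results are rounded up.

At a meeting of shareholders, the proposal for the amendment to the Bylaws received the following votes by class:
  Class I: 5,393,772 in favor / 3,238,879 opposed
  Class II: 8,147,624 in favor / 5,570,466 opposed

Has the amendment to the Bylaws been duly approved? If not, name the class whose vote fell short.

Not approved — the Class II shares did not give the required vote.

Class I: a majority of 10783500 is 5391751; 5,391,751 required, 5,393,772 in favor — approved.
Class II: a majority of 16305240 is 8152621; 8,152,621 required, 8,147,624 in favor — not approved.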